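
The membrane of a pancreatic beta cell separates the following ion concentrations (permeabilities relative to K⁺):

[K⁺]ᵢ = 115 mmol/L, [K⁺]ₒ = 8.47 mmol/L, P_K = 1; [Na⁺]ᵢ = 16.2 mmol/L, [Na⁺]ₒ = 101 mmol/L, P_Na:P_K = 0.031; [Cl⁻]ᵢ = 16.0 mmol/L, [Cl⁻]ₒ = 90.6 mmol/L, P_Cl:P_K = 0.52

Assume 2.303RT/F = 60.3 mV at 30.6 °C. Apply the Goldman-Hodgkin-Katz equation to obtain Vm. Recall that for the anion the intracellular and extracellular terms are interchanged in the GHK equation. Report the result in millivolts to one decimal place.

-55.0 mV

Vm = 60.3 · log₁₀[(Σ P·[cation]ₒ + Σ P·[anion]ᵢ) / (Σ P·[cation]ᵢ + Σ P·[anion]ₒ)]
Numerator = 1×8.47 + 0.031×101 + 0.52×16.0 = 19.92
Denominator = 1×115 + 0.031×16.2 + 0.52×90.6 = 162.6
Vm = 60.3 · log₁₀(0.1225) = 60.3 × (-0.9118) = -54.98 mV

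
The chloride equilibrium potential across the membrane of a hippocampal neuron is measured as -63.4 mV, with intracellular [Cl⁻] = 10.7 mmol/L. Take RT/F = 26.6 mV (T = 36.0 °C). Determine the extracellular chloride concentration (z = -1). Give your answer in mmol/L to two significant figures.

Nernst: E = (26.6/-1) · ln([out]/[in]), so ln([out]/[in]) = -63.4 × -1 / 26.6 = 2.3835.
[out]/[in] = e^(2.3835) = 10.84.
[out] = 10.84 × 10.7 = 116 mmol/L.

120 mmol/L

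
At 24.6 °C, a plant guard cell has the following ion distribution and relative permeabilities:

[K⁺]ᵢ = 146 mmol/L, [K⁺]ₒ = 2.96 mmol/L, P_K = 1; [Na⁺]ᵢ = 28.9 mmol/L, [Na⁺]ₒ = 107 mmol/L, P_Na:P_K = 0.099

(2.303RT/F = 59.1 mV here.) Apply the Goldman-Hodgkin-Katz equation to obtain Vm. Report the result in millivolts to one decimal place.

-61.5 mV

Vm = 59.1 · log₁₀[(Σ P·[cation]ₒ + Σ P·[anion]ᵢ) / (Σ P·[cation]ᵢ + Σ P·[anion]ₒ)]
Numerator = 1×2.96 + 0.099×107 = 13.55
Denominator = 1×146 + 0.099×28.9 = 148.9
Vm = 59.1 · log₁₀(0.091045) = 59.1 × (-1.0407) = -61.51 mV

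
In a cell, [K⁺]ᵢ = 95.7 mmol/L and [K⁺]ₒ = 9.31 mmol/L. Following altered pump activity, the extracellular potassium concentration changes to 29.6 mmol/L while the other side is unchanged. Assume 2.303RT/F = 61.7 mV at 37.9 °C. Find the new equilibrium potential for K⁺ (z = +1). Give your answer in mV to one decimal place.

After the shift: [K⁺]_out = 29.6, [K⁺]_in = 95.7 mmol/L.
E_new = (61.7/1)·log₁₀(29.6/95.7) = 61.70 · (-0.5096) = -31.44 mV

-31.4 mV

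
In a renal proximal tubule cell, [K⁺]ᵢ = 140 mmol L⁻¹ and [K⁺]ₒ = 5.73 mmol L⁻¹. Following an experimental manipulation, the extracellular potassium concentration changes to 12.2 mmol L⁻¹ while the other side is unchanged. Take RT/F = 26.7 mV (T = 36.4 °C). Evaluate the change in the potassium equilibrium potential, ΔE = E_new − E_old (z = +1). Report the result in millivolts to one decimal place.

20.2 mV

E_old = (26.7/1)·ln(5.73/140) = -85.33 mV
E_new = (26.7/1)·ln(12.2/140) = -65.15 mV
ΔE = -65.15 − (-85.33) = 20.18 mV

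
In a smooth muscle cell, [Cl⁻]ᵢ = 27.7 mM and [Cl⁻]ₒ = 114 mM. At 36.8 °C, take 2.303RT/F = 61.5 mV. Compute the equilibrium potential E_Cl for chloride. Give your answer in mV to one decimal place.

-37.8 mV

E = (61.5/z) · log₁₀([Cl⁻]_out/[Cl⁻]_in) with z = -1.
For an anion, dividing by z = -1 reverses the sign.
= (61.5/-1) · log₁₀(114/27.7) = -61.50 · log₁₀(4.116)
= -61.50 · (0.6144) = -37.79 mV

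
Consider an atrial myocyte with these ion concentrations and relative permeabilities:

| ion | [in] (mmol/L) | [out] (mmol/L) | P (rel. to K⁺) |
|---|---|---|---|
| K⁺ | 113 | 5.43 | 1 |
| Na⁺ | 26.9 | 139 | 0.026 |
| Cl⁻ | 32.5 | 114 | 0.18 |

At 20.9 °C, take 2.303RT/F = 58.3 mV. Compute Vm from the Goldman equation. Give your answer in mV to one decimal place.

Vm = 58.3 · log₁₀[(Σ P·[cation]ₒ + Σ P·[anion]ᵢ) / (Σ P·[cation]ᵢ + Σ P·[anion]ₒ)]
Numerator = 1×5.43 + 0.026×139 + 0.18×32.5 = 14.89
Denominator = 1×113 + 0.026×26.9 + 0.18×114 = 134.2
Vm = 58.3 · log₁₀(0.11097) = 58.3 × (-0.9548) = -55.67 mV

-55.7 mV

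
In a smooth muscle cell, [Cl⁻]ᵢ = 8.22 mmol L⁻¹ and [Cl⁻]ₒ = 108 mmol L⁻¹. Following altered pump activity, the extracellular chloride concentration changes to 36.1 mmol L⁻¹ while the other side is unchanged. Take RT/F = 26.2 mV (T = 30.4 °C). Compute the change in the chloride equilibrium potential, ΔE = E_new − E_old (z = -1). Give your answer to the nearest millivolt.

E_old = (26.2/-1)·ln(108/8.22) = -67.48 mV
E_new = (26.2/-1)·ln(36.1/8.22) = -38.77 mV
ΔE = -38.77 − (-67.48) = 28.71 mV

29 mV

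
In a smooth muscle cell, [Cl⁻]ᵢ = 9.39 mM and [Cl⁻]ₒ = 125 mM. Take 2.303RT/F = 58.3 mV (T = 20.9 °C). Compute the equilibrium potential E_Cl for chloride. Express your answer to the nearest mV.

E = (58.3/z) · log₁₀([Cl⁻]_out/[Cl⁻]_in) with z = -1.
For an anion, dividing by z = -1 reverses the sign.
= (58.3/-1) · log₁₀(125/9.39) = -58.30 · log₁₀(13.31)
= -58.30 · (1.1242) = -65.54 mV

-66 mV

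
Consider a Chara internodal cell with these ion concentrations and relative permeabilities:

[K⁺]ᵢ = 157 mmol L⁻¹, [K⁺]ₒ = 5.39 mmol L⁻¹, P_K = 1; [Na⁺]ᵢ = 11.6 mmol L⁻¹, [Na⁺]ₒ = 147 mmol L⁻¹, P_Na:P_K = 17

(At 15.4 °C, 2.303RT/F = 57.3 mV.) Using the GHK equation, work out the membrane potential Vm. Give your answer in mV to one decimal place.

Vm = 57.3 · log₁₀[(Σ P·[cation]ₒ + Σ P·[anion]ᵢ) / (Σ P·[cation]ᵢ + Σ P·[anion]ₒ)]
Numerator = 1×5.39 + 17×147 = 2504
Denominator = 1×157 + 17×11.6 = 354.2
Vm = 57.3 · log₁₀(7.0706) = 57.3 × (0.8495) = 48.67 mV

48.7 mV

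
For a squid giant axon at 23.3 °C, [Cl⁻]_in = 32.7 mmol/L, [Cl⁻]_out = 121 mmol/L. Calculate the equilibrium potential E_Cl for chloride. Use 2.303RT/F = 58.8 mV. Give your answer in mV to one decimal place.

E = (58.8/z) · log₁₀([Cl⁻]_out/[Cl⁻]_in) with z = -1.
For an anion, dividing by z = -1 reverses the sign.
= (58.8/-1) · log₁₀(121/32.7) = -58.80 · log₁₀(3.7)
= -58.80 · (0.5682) = -33.41 mV

-33.4 mV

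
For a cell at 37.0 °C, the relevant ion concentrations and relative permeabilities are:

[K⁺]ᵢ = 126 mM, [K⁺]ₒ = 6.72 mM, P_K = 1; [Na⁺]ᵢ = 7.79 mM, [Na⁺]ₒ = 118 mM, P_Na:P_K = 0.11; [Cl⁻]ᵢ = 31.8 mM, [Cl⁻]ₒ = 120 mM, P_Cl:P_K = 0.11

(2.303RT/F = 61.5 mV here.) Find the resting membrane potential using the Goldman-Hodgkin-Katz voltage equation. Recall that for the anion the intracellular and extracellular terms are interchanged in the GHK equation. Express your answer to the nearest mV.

Vm = 61.5 · log₁₀[(Σ P·[cation]ₒ + Σ P·[anion]ᵢ) / (Σ P·[cation]ᵢ + Σ P·[anion]ₒ)]
Numerator = 1×6.72 + 0.11×118 + 0.11×31.8 = 23.2
Denominator = 1×126 + 0.11×7.79 + 0.11×120 = 140.1
Vm = 61.5 · log₁₀(0.16563) = 61.5 × (-0.7809) = -48.02 mV

-48 mV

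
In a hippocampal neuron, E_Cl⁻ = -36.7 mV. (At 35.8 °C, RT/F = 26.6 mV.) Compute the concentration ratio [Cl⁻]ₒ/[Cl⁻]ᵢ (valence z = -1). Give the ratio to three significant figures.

3.97

ln([out]/[in]) = E·z/(26.6) = -36.7 × -1 / 26.6 = 1.3797
[out]/[in] = e^(1.3797) = 3.974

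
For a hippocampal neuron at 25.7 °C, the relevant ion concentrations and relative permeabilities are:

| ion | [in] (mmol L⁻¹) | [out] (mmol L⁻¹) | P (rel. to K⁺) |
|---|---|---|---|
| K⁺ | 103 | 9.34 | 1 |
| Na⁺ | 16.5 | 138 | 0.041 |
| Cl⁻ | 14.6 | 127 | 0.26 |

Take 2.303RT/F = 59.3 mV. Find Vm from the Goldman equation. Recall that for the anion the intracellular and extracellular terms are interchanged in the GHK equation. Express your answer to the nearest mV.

Vm = 59.3 · log₁₀[(Σ P·[cation]ₒ + Σ P·[anion]ᵢ) / (Σ P·[cation]ᵢ + Σ P·[anion]ₒ)]
Numerator = 1×9.34 + 0.041×138 + 0.26×14.6 = 18.79
Denominator = 1×103 + 0.041×16.5 + 0.26×127 = 136.7
Vm = 59.3 · log₁₀(0.13749) = 59.3 × (-0.8617) = -51.10 mV

-51 mV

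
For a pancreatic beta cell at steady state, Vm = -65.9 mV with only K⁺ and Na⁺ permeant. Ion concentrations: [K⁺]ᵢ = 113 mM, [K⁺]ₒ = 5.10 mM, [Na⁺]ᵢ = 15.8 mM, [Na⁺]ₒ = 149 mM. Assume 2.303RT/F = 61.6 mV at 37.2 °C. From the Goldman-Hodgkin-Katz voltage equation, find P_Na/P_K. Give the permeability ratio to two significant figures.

Let α = P_Na/P_K. GHK: Vm = 61.6·log₁₀[(Kₒ + α·Naₒ)/(Kᵢ + α·Naᵢ)].
10^(Vm/61.6) = 10^(-65.9/61.6) = 0.085152
So 0.085152·(Kᵢ + α·Naᵢ) = Kₒ + α·Naₒ → α = (0.085152·113.0 − 5.1) / (149.0 − 0.085152·15.8)
α = (9.622 − 5.1) / (149.0 − 1.345) = 4.522/147.7 = 0.03063

0.031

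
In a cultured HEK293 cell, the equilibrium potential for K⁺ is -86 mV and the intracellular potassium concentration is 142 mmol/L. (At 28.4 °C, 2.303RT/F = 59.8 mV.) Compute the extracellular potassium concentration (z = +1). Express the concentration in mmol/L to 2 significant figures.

5.2 mmol/L

Nernst: E = (59.8/1) · log₁₀([out]/[in]), so log₁₀([out]/[in]) = -86.0 × 1 / 59.8 = -1.4381.
[out]/[in] = 10^(-1.4381) = 0.03646.
[out] = 0.03646 × 142 = 5.178 mmol/L.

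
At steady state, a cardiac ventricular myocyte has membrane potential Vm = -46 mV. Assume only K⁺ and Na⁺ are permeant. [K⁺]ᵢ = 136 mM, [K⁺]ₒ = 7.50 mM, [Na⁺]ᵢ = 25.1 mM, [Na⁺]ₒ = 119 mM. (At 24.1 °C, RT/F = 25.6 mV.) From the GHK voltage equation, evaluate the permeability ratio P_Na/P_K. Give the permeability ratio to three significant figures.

0.131

Let α = P_Na/P_K. GHK: Vm = 25.6·ln[(Kₒ + α·Naₒ)/(Kᵢ + α·Naᵢ)].
e^(Vm/25.6) = e^(-46.0/25.6) = 0.16582
So 0.16582·(Kᵢ + α·Naᵢ) = Kₒ + α·Naₒ → α = (0.16582·136.0 − 7.5) / (119.0 − 0.16582·25.1)
α = (22.55 − 7.5) / (119.0 − 4.162) = 15.05/114.8 = 0.1311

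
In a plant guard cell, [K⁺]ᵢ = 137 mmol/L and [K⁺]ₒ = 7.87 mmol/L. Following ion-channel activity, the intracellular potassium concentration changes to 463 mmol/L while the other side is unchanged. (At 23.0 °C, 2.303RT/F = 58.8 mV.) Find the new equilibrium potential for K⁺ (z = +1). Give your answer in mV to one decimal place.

After the shift: [K⁺]_out = 7.87, [K⁺]_in = 463 mmol/L.
E_new = (58.8/1)·log₁₀(7.87/463) = 58.80 · (-1.7696) = -104.05 mV

-104.1 mV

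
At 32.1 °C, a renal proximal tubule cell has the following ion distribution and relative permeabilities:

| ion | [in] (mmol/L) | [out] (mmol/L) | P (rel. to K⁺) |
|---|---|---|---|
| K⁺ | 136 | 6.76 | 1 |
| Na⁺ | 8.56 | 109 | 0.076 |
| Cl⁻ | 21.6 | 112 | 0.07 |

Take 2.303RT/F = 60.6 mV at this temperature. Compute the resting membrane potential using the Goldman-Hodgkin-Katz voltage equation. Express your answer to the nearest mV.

-57 mV

Vm = 60.6 · log₁₀[(Σ P·[cation]ₒ + Σ P·[anion]ᵢ) / (Σ P·[cation]ᵢ + Σ P·[anion]ₒ)]
Numerator = 1×6.76 + 0.076×109 + 0.07×21.6 = 16.56
Denominator = 1×136 + 0.076×8.56 + 0.07×112 = 144.5
Vm = 60.6 · log₁₀(0.11458) = 60.6 × (-0.9409) = -57.02 mV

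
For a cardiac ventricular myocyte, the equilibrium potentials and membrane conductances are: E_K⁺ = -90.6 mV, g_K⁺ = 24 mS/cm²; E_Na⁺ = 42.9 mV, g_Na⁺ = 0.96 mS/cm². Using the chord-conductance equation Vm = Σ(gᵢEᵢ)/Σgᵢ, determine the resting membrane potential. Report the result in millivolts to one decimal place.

-85.5 mV

Σ gᵢEᵢ = 24·(-90.6) + 0.96·(42.9) = -2133.22
Σ gᵢ = 24 + 0.96 = 24.96
Vm = -2133.22 / 24.96 = -85.47 mV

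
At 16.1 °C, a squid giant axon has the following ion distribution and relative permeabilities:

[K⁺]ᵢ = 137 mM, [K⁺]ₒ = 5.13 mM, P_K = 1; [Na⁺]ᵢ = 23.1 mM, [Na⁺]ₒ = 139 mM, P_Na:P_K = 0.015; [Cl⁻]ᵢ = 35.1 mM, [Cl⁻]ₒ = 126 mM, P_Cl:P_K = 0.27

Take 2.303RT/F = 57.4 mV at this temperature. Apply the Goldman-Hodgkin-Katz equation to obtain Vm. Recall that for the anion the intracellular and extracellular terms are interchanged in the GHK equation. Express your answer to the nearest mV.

Vm = 57.4 · log₁₀[(Σ P·[cation]ₒ + Σ P·[anion]ᵢ) / (Σ P·[cation]ᵢ + Σ P·[anion]ₒ)]
Numerator = 1×5.13 + 0.015×139 + 0.27×35.1 = 16.69
Denominator = 1×137 + 0.015×23.1 + 0.27×126 = 171.4
Vm = 57.4 · log₁₀(0.097405) = 57.4 × (-1.0114) = -58.06 mV

-58 mV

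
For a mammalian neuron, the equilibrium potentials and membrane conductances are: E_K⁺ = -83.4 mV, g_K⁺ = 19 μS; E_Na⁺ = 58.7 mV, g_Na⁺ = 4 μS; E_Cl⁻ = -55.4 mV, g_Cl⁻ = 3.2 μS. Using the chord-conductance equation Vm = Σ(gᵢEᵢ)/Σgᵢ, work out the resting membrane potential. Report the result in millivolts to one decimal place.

-58.3 mV

Σ gᵢEᵢ = 19·(-83.4) + 4·(58.7) + 3.2·(-55.4) = -1527.08
Σ gᵢ = 19 + 4 + 3.2 = 26.2
Vm = -1527.08 / 26.2 = -58.29 mV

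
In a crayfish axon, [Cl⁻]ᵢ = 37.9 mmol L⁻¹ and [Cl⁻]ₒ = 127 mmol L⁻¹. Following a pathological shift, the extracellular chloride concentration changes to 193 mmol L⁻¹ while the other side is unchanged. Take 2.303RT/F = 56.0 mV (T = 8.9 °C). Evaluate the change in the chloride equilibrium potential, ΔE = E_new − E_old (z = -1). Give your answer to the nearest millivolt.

E_old = (56.0/-1)·log₁₀(127/37.9) = -29.41 mV
E_new = (56.0/-1)·log₁₀(193/37.9) = -39.59 mV
ΔE = -39.59 − (-29.41) = -10.18 mV

-10 mV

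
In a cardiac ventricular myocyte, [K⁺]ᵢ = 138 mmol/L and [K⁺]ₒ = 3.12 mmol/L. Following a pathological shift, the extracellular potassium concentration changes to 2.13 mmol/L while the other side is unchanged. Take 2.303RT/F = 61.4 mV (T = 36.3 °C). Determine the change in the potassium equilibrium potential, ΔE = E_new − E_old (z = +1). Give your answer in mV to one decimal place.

-10.2 mV

E_old = (61.4/1)·log₁₀(3.12/138) = -101.05 mV
E_new = (61.4/1)·log₁₀(2.13/138) = -111.23 mV
ΔE = -111.23 − (-101.05) = -10.18 mV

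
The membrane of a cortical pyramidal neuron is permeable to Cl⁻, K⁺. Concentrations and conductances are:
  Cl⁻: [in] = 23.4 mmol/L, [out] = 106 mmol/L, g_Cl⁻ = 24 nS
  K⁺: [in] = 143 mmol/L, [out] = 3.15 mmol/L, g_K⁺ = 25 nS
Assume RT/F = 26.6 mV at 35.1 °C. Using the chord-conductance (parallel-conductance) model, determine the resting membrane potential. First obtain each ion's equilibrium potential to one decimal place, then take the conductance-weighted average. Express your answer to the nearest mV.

-71 mV

E_Cl⁻ = (26.6/-1)·ln(106/23.4) = -40.2 mV
E_K⁺ = (26.6/1)·ln(3.15/143) = -101.5 mV
Vm = (Σ gᵢEᵢ)/(Σ gᵢ) = (24·-40.2 + 25·-101.5) / (24 + 25)
= -3502.30 / 49 = -71.48 mV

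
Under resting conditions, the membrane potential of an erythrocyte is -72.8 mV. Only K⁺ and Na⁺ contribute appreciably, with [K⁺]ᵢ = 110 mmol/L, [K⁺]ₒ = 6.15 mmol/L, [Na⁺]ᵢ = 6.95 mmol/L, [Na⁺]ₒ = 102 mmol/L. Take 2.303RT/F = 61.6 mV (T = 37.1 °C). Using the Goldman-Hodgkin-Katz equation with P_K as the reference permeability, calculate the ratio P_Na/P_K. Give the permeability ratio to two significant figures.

0.011

Let α = P_Na/P_K. GHK: Vm = 61.6·log₁₀[(Kₒ + α·Naₒ)/(Kᵢ + α·Naᵢ)].
10^(Vm/61.6) = 10^(-72.8/61.6) = 0.065793
So 0.065793·(Kᵢ + α·Naᵢ) = Kₒ + α·Naₒ → α = (0.065793·110.0 − 6.15) / (102.0 − 0.065793·6.95)
α = (7.237 − 6.15) / (102.0 − 0.4573) = 1.087/101.5 = 0.01071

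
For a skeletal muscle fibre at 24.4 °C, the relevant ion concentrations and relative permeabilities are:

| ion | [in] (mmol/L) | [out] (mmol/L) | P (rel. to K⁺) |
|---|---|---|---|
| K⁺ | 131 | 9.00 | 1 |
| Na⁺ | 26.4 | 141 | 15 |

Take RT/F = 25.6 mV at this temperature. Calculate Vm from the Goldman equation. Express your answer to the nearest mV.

36 mV

Vm = 25.6 · ln[(Σ P·[cation]ₒ + Σ P·[anion]ᵢ) / (Σ P·[cation]ᵢ + Σ P·[anion]ₒ)]
Numerator = 1×9.00 + 15×141 = 2124
Denominator = 1×131 + 15×26.4 = 527
Vm = 25.6 · ln(4.0304) = 25.6 × (1.3939) = 35.68 mV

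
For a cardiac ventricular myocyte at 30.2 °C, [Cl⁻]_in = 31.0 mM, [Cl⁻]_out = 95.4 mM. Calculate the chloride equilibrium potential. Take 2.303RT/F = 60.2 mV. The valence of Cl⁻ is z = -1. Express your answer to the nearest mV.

-29 mV

E = (60.2/z) · log₁₀([Cl⁻]_out/[Cl⁻]_in) with z = -1.
For an anion, dividing by z = -1 reverses the sign.
= (60.2/-1) · log₁₀(95.4/31.0) = -60.20 · log₁₀(3.077)
= -60.20 · (0.4882) = -29.39 mV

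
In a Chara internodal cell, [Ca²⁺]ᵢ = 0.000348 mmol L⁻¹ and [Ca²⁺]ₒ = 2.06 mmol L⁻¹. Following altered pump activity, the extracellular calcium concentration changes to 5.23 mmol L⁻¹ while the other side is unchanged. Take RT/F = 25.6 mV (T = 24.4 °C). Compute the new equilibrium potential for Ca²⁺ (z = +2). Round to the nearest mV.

123 mV

After the shift: [Ca²⁺]_out = 5.23, [Ca²⁺]_in = 0.000348 mmol L⁻¹.
E_new = (25.6/2)·ln(5.23/0.000348) = 12.80 · (9.6177) = 123.11 mV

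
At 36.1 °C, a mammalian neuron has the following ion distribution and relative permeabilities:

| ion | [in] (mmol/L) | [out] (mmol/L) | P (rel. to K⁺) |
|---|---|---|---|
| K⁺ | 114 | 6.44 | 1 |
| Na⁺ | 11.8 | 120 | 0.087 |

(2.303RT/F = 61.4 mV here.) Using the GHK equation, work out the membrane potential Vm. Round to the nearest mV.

-51 mV

Vm = 61.4 · log₁₀[(Σ P·[cation]ₒ + Σ P·[anion]ᵢ) / (Σ P·[cation]ᵢ + Σ P·[anion]ₒ)]
Numerator = 1×6.44 + 0.087×120 = 16.88
Denominator = 1×114 + 0.087×11.8 = 115
Vm = 61.4 · log₁₀(0.14675) = 61.4 × (-0.8334) = -51.17 mV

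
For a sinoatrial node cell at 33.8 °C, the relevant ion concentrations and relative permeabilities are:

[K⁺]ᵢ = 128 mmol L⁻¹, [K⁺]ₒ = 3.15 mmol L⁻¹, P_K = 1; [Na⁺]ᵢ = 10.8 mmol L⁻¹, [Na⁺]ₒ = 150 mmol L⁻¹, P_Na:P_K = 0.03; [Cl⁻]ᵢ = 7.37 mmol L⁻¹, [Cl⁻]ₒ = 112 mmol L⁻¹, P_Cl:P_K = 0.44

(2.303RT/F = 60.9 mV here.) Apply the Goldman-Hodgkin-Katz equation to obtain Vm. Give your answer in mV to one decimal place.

-73.8 mV

Vm = 60.9 · log₁₀[(Σ P·[cation]ₒ + Σ P·[anion]ᵢ) / (Σ P·[cation]ᵢ + Σ P·[anion]ₒ)]
Numerator = 1×3.15 + 0.03×150 + 0.44×7.37 = 10.89
Denominator = 1×128 + 0.03×10.8 + 0.44×112 = 177.6
Vm = 60.9 · log₁₀(0.061332) = 60.9 × (-1.2123) = -73.83 mV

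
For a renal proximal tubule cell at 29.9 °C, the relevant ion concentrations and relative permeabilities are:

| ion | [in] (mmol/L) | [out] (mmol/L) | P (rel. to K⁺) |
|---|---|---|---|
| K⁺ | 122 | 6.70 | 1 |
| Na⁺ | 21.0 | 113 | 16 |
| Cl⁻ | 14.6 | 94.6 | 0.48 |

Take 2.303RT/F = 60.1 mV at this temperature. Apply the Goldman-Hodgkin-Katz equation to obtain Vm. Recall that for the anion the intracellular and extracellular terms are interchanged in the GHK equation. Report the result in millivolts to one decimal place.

33.6 mV

Vm = 60.1 · log₁₀[(Σ P·[cation]ₒ + Σ P·[anion]ᵢ) / (Σ P·[cation]ᵢ + Σ P·[anion]ₒ)]
Numerator = 1×6.70 + 16×113 + 0.48×14.6 = 1822
Denominator = 1×122 + 16×21.0 + 0.48×94.6 = 503.4
Vm = 60.1 · log₁₀(3.6188) = 60.1 × (0.5586) = 33.57 mV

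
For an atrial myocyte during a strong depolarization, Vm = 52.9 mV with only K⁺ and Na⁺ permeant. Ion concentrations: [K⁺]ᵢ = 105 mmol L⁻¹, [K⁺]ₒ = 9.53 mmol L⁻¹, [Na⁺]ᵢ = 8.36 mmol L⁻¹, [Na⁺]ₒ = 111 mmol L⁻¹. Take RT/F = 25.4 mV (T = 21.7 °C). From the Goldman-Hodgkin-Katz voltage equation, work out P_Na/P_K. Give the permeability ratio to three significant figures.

19.0

Let α = P_Na/P_K. GHK: Vm = 25.4·ln[(Kₒ + α·Naₒ)/(Kᵢ + α·Naᵢ)].
e^(Vm/25.4) = e^(52.9/25.4) = 8.0259
So 8.0259·(Kᵢ + α·Naᵢ) = Kₒ + α·Naₒ → α = (8.0259·105.0 − 9.53) / (111.0 − 8.0259·8.36)
α = (842.7 − 9.53) / (111.0 − 67.1) = 833.2/43.9 = 18.98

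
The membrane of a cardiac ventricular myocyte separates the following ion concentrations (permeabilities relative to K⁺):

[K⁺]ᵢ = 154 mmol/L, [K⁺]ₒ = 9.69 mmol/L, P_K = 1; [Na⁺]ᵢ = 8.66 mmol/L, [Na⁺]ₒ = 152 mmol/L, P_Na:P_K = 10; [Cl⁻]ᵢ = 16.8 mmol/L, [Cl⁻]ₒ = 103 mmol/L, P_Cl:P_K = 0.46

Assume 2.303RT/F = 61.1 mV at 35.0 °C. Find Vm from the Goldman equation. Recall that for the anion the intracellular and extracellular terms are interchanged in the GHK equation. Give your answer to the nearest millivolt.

Vm = 61.1 · log₁₀[(Σ P·[cation]ₒ + Σ P·[anion]ᵢ) / (Σ P·[cation]ᵢ + Σ P·[anion]ₒ)]
Numerator = 1×9.69 + 10×152 + 0.46×16.8 = 1537
Denominator = 1×154 + 10×8.66 + 0.46×103 = 288
Vm = 61.1 · log₁₀(5.3386) = 61.1 × (0.7274) = 44.45 mV

44 mV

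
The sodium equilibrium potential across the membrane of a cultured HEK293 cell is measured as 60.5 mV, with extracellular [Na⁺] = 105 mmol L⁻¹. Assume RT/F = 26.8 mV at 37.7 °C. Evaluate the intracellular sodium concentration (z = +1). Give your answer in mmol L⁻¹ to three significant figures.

Nernst: E = (26.8/1) · ln([out]/[in]), so ln([out]/[in]) = 60.5 × 1 / 26.8 = 2.2575.
[out]/[in] = e^(2.2575) = 9.559.
[in] = 105 / 9.559 = 10.98 mmol L⁻¹.

11.0 mmol L⁻¹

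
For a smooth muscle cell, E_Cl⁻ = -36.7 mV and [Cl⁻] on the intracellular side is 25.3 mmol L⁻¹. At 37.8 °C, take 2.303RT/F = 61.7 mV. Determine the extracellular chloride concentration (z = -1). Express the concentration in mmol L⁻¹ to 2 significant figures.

Nernst: E = (61.7/-1) · log₁₀([out]/[in]), so log₁₀([out]/[in]) = -36.7 × -1 / 61.7 = 0.5948.
[out]/[in] = 10^(0.5948) = 3.934.
[out] = 3.934 × 25.3 = 99.53 mmol L⁻¹.

100 mmol L⁻¹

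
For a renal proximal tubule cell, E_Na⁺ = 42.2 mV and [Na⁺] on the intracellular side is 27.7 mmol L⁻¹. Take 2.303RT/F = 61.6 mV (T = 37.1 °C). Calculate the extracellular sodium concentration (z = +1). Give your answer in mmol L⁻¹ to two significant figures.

130 mmol L⁻¹

Nernst: E = (61.6/1) · log₁₀([out]/[in]), so log₁₀([out]/[in]) = 42.2 × 1 / 61.6 = 0.6851.
[out]/[in] = 10^(0.6851) = 4.842.
[out] = 4.842 × 27.7 = 134.1 mmol L⁻¹.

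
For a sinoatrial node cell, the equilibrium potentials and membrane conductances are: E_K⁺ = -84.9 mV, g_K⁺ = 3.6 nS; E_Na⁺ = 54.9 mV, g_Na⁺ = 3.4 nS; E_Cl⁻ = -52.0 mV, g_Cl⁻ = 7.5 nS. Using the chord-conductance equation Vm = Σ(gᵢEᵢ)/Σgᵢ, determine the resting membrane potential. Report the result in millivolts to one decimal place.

-35.1 mV

Σ gᵢEᵢ = 3.6·(-84.9) + 3.4·(54.9) + 7.5·(-52.0) = -508.98
Σ gᵢ = 3.6 + 3.4 + 7.5 = 14.5
Vm = -508.98 / 14.5 = -35.10 mV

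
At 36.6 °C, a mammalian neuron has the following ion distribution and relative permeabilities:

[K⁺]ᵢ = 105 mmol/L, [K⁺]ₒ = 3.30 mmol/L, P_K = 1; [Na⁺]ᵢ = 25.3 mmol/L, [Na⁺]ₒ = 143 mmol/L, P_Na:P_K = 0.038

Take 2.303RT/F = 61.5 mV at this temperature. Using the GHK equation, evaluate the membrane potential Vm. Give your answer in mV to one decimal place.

-66.7 mV

Vm = 61.5 · log₁₀[(Σ P·[cation]ₒ + Σ P·[anion]ᵢ) / (Σ P·[cation]ᵢ + Σ P·[anion]ₒ)]
Numerator = 1×3.30 + 0.038×143 = 8.734
Denominator = 1×105 + 0.038×25.3 = 106
Vm = 61.5 · log₁₀(0.082426) = 61.5 × (-1.0839) = -66.66 mV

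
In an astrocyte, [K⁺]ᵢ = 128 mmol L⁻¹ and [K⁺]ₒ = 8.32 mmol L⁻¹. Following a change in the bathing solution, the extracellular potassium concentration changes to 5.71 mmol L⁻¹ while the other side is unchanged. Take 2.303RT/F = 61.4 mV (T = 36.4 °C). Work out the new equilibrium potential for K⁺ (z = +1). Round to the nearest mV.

After the shift: [K⁺]_out = 5.71, [K⁺]_in = 128 mmol L⁻¹.
E_new = (61.4/1)·log₁₀(5.71/128) = 61.40 · (-1.3506) = -82.93 mV

-83 mV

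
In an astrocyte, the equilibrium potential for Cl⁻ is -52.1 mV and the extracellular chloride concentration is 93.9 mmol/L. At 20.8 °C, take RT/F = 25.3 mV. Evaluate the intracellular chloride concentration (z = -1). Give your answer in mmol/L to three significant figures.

Nernst: E = (25.3/-1) · ln([out]/[in]), so ln([out]/[in]) = -52.1 × -1 / 25.3 = 2.0593.
[out]/[in] = e^(2.0593) = 7.84.
[in] = 93.9 / 7.84 = 11.98 mmol/L.

12.0 mmol/L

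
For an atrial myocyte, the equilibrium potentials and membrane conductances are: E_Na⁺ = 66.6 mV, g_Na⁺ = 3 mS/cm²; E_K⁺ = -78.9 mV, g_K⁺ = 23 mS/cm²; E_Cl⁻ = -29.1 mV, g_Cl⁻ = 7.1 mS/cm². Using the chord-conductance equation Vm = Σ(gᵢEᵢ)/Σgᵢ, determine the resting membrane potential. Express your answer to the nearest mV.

-55 mV

Σ gᵢEᵢ = 3·(66.6) + 23·(-78.9) + 7.1·(-29.1) = -1821.51
Σ gᵢ = 3 + 23 + 7.1 = 33.1
Vm = -1821.51 / 33.1 = -55.03 mV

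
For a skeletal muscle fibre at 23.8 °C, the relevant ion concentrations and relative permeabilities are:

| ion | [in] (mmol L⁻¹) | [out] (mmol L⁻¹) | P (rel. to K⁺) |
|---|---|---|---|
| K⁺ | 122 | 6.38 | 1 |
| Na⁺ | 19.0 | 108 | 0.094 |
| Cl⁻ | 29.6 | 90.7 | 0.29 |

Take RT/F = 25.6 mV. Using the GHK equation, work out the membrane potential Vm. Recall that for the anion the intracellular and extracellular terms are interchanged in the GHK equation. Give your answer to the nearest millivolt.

Vm = 25.6 · ln[(Σ P·[cation]ₒ + Σ P·[anion]ᵢ) / (Σ P·[cation]ᵢ + Σ P·[anion]ₒ)]
Numerator = 1×6.38 + 0.094×108 + 0.29×29.6 = 25.12
Denominator = 1×122 + 0.094×19.0 + 0.29×90.7 = 150.1
Vm = 25.6 · ln(0.16734) = 25.6 × (-1.7877) = -45.77 mV

-46 mV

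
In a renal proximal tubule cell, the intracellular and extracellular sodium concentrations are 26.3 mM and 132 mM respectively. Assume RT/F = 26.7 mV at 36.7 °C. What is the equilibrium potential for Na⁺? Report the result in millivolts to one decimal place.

E = (26.7/z) · ln([Na⁺]_out/[Na⁺]_in) with z = +1.
= (26.7/1) · ln(132/26.3) = 26.70 · ln(5.019)
= 26.70 · (1.6132) = 43.07 mV

43.1 mV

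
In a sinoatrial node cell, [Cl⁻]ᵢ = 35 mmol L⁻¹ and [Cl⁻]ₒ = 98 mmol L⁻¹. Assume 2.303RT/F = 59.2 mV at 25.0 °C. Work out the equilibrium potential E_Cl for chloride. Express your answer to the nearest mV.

-26 mV

E = (59.2/z) · log₁₀([Cl⁻]_out/[Cl⁻]_in) with z = -1.
For an anion, dividing by z = -1 reverses the sign.
= (59.2/-1) · log₁₀(98/35) = -59.20 · log₁₀(2.8)
= -59.20 · (0.4472) = -26.47 mV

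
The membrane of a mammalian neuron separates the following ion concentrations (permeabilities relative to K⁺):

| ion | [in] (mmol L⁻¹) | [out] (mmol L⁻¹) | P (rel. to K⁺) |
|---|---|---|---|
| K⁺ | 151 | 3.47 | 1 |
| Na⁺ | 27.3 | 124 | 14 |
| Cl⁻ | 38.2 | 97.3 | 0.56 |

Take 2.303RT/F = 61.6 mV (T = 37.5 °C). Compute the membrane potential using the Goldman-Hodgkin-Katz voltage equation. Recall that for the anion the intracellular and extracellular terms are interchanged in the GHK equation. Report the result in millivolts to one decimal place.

29.4 mV

Vm = 61.6 · log₁₀[(Σ P·[cation]ₒ + Σ P·[anion]ᵢ) / (Σ P·[cation]ᵢ + Σ P·[anion]ₒ)]
Numerator = 1×3.47 + 14×124 + 0.56×38.2 = 1761
Denominator = 1×151 + 14×27.3 + 0.56×97.3 = 587.7
Vm = 61.6 · log₁₀(2.9963) = 61.6 × (0.4766) = 29.36 mV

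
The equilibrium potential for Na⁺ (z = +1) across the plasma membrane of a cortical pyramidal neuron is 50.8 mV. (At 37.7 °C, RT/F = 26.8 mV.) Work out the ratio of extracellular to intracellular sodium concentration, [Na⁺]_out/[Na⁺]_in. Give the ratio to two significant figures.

ln([out]/[in]) = E·z/(26.8) = 50.8 × 1 / 26.8 = 1.8955
[out]/[in] = e^(1.8955) = 6.656

6.7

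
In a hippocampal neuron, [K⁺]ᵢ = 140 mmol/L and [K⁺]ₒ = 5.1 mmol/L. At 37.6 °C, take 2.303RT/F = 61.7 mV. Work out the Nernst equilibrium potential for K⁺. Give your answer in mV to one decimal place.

E = (61.7/z) · log₁₀([K⁺]_out/[K⁺]_in) with z = +1.
= (61.7/1) · log₁₀(5.1/140) = 61.70 · log₁₀(0.03643)
= 61.70 · (-1.4386) = -88.76 mV

-88.8 mV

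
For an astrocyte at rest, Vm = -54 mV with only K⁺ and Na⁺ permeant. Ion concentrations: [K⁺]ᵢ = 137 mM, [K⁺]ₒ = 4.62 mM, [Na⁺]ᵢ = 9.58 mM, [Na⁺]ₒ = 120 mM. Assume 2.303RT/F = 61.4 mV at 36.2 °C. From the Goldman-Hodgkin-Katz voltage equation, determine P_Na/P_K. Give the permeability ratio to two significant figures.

Let α = P_Na/P_K. GHK: Vm = 61.4·log₁₀[(Kₒ + α·Naₒ)/(Kᵢ + α·Naᵢ)].
10^(Vm/61.4) = 10^(-54.0/61.4) = 0.13198
So 0.13198·(Kᵢ + α·Naᵢ) = Kₒ + α·Naₒ → α = (0.13198·137.0 − 4.62) / (120.0 − 0.13198·9.58)
α = (18.08 − 4.62) / (120.0 − 1.264) = 13.46/118.7 = 0.1134

0.11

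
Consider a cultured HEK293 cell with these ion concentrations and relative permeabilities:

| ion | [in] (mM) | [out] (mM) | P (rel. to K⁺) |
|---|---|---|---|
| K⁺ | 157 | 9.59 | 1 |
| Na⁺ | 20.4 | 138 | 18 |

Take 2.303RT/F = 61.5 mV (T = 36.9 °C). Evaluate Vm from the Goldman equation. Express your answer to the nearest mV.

42 mV

Vm = 61.5 · log₁₀[(Σ P·[cation]ₒ + Σ P·[anion]ᵢ) / (Σ P·[cation]ᵢ + Σ P·[anion]ₒ)]
Numerator = 1×9.59 + 18×138 = 2494
Denominator = 1×157 + 18×20.4 = 524.2
Vm = 61.5 · log₁₀(4.7569) = 61.5 × (0.6773) = 41.66 mV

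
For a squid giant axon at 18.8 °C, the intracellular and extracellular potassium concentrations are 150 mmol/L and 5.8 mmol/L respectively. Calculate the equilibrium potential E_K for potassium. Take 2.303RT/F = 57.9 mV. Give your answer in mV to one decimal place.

E = (57.9/z) · log₁₀([K⁺]_out/[K⁺]_in) with z = +1.
= (57.9/1) · log₁₀(5.8/150) = 57.90 · log₁₀(0.03867)
= 57.90 · (-1.4127) = -81.79 mV

-81.8 mV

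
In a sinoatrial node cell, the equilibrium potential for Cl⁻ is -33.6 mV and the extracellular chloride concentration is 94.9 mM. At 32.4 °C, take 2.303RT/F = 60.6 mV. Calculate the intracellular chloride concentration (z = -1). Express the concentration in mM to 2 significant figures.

26 mM

Nernst: E = (60.6/-1) · log₁₀([out]/[in]), so log₁₀([out]/[in]) = -33.6 × -1 / 60.6 = 0.5545.
[out]/[in] = 10^(0.5545) = 3.585.
[in] = 94.9 / 3.585 = 26.47 mM.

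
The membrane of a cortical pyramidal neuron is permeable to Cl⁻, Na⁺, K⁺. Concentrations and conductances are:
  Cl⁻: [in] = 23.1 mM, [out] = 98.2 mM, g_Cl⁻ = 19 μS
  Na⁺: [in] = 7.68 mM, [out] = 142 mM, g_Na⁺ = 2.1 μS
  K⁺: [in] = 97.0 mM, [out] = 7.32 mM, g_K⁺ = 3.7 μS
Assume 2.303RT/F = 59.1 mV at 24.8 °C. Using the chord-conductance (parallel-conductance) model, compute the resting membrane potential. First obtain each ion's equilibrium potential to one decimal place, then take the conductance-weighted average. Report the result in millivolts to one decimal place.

E_Cl⁻ = (59.1/-1)·log₁₀(98.2/23.1) = -37.1 mV
E_Na⁺ = (59.1/1)·log₁₀(142/7.68) = 74.9 mV
E_K⁺ = (59.1/1)·log₁₀(7.32/97.0) = -66.3 mV
Vm = (Σ gᵢEᵢ)/(Σ gᵢ) = (19·-37.1 + 2.1·74.9 + 3.7·-66.3) / (19 + 2.1 + 3.7)
= -792.92 / 24.8 = -31.97 mV

-32.0 mV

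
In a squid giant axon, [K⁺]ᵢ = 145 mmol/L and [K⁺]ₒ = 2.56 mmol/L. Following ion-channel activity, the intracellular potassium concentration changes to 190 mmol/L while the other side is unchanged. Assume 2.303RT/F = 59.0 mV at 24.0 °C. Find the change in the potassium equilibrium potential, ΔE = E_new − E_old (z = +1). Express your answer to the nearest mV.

E_old = (59.0/1)·log₁₀(2.56/145) = -103.43 mV
E_new = (59.0/1)·log₁₀(2.56/190) = -110.36 mV
ΔE = -110.36 − (-103.43) = -6.93 mV

-7 mV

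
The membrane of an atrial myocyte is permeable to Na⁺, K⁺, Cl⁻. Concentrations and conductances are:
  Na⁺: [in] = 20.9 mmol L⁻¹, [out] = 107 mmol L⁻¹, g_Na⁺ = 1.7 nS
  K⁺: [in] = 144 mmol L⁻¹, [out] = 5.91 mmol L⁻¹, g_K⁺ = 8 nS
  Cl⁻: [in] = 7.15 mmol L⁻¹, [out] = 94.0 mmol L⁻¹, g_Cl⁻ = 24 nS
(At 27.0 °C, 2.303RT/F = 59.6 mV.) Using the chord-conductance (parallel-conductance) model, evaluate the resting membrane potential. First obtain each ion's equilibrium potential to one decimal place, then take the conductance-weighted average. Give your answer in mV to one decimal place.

E_Na⁺ = (59.6/1)·log₁₀(107/20.9) = 42.3 mV
E_K⁺ = (59.6/1)·log₁₀(5.91/144) = -82.7 mV
E_Cl⁻ = (59.6/-1)·log₁₀(94.0/7.15) = -66.7 mV
Vm = (Σ gᵢEᵢ)/(Σ gᵢ) = (1.7·42.3 + 8·-82.7 + 24·-66.7) / (1.7 + 8 + 24)
= -2190.49 / 33.7 = -65.00 mV

-65.0 mV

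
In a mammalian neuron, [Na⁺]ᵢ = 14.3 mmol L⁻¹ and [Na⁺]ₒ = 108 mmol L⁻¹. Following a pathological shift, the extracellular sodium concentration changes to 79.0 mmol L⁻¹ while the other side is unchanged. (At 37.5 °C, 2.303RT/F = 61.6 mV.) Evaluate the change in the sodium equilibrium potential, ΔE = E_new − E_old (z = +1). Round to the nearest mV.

-8 mV

E_old = (61.6/1)·log₁₀(108/14.3) = 54.09 mV
E_new = (61.6/1)·log₁₀(79.0/14.3) = 45.73 mV
ΔE = 45.73 − (54.09) = -8.37 mV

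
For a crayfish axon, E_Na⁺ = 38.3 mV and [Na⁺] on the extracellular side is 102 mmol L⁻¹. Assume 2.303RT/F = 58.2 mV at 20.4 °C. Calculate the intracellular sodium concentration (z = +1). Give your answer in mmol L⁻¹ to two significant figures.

22 mmol L⁻¹

Nernst: E = (58.2/1) · log₁₀([out]/[in]), so log₁₀([out]/[in]) = 38.3 × 1 / 58.2 = 0.6581.
[out]/[in] = 10^(0.6581) = 4.551.
[in] = 102 / 4.551 = 22.41 mmol L⁻¹.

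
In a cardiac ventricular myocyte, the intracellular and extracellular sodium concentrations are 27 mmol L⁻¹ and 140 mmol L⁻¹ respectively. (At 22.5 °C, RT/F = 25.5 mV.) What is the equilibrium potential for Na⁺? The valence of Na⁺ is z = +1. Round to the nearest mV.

42 mV

E = (25.5/z) · ln([Na⁺]_out/[Na⁺]_in) with z = +1.
= (25.5/1) · ln(140/27) = 25.50 · ln(5.185)
= 25.50 · (1.6458) = 41.97 mV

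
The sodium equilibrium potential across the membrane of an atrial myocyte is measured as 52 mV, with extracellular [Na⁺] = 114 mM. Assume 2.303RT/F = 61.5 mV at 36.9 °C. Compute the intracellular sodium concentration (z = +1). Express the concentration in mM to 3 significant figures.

Nernst: E = (61.5/1) · log₁₀([out]/[in]), so log₁₀([out]/[in]) = 52.0 × 1 / 61.5 = 0.8455.
[out]/[in] = 10^(0.8455) = 7.007.
[in] = 114 / 7.007 = 16.27 mM.

16.3 mM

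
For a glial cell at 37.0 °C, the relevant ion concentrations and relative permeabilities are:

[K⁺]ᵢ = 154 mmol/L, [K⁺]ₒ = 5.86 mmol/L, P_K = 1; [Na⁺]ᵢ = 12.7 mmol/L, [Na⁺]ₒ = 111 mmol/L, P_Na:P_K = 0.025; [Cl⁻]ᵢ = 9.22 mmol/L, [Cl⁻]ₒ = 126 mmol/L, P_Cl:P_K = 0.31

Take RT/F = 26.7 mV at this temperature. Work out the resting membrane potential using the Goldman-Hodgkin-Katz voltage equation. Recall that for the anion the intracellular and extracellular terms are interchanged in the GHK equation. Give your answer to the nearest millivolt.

-75 mV

Vm = 26.7 · ln[(Σ P·[cation]ₒ + Σ P·[anion]ᵢ) / (Σ P·[cation]ᵢ + Σ P·[anion]ₒ)]
Numerator = 1×5.86 + 0.025×111 + 0.31×9.22 = 11.49
Denominator = 1×154 + 0.025×12.7 + 0.31×126 = 193.4
Vm = 26.7 · ln(0.059434) = 26.7 × (-2.8229) = -75.37 mV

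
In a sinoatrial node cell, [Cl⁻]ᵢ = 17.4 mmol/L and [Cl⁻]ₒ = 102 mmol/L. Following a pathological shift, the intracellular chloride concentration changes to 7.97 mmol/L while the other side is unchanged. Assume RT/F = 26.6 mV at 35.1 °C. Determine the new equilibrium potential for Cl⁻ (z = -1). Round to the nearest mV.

-68 mV

After the shift: [Cl⁻]_out = 102, [Cl⁻]_in = 7.97 mmol/L.
E_new = (26.6/-1)·ln(102/7.97) = -26.60 · (2.5493) = -67.81 mV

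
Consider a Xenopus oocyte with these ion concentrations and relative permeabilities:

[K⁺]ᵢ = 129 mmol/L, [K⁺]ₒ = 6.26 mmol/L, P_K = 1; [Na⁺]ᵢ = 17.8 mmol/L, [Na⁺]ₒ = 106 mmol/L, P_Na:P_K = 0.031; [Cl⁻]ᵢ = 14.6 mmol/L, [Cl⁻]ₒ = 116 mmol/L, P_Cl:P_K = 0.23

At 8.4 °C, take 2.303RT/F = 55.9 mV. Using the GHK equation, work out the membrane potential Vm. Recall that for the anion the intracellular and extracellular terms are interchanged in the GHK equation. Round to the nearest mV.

-61 mV

Vm = 55.9 · log₁₀[(Σ P·[cation]ₒ + Σ P·[anion]ᵢ) / (Σ P·[cation]ᵢ + Σ P·[anion]ₒ)]
Numerator = 1×6.26 + 0.031×106 + 0.23×14.6 = 12.9
Denominator = 1×129 + 0.031×17.8 + 0.23×116 = 156.2
Vm = 55.9 · log₁₀(0.082595) = 55.9 × (-1.0830) = -60.54 mV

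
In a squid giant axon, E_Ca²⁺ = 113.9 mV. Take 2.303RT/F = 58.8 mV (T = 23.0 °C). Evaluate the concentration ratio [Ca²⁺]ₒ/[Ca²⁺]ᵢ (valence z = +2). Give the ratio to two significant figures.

log₁₀([out]/[in]) = E·z/(58.8) = 113.9 × 2 / 58.8 = 3.8741
[out]/[in] = 10^(3.8741) = 7484

7500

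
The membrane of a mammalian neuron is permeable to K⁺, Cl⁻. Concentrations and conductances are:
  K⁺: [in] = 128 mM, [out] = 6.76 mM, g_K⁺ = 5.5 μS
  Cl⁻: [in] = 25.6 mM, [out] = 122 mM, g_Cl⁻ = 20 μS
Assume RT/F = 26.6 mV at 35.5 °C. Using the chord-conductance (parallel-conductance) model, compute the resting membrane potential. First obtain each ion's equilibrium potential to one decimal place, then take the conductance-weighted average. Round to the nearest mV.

E_K⁺ = (26.6/1)·ln(6.76/128) = -78.2 mV
E_Cl⁻ = (26.6/-1)·ln(122/25.6) = -41.5 mV
Vm = (Σ gᵢEᵢ)/(Σ gᵢ) = (5.5·-78.2 + 20·-41.5) / (5.5 + 20)
= -1260.10 / 25.5 = -49.42 mV

-49 mV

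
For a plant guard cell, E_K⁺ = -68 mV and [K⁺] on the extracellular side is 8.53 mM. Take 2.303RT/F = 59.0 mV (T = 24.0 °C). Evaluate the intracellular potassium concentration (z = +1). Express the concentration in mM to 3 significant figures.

Nernst: E = (59.0/1) · log₁₀([out]/[in]), so log₁₀([out]/[in]) = -68.0 × 1 / 59.0 = -1.1525.
[out]/[in] = 10^(-1.1525) = 0.07038.
[in] = 8.53 / 0.07038 = 121.2 mM.

121 mM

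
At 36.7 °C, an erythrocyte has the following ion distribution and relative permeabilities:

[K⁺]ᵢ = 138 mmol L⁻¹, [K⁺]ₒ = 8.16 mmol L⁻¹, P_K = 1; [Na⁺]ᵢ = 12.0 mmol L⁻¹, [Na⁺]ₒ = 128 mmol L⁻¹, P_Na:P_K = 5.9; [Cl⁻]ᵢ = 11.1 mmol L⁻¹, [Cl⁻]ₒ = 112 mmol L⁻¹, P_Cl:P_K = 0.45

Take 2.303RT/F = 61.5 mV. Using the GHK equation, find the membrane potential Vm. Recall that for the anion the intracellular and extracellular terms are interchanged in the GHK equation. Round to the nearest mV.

29 mV

Vm = 61.5 · log₁₀[(Σ P·[cation]ₒ + Σ P·[anion]ᵢ) / (Σ P·[cation]ᵢ + Σ P·[anion]ₒ)]
Numerator = 1×8.16 + 5.9×128 + 0.45×11.1 = 768.4
Denominator = 1×138 + 5.9×12.0 + 0.45×112 = 259.2
Vm = 61.5 · log₁₀(2.9643) = 61.5 × (0.4719) = 29.02 mV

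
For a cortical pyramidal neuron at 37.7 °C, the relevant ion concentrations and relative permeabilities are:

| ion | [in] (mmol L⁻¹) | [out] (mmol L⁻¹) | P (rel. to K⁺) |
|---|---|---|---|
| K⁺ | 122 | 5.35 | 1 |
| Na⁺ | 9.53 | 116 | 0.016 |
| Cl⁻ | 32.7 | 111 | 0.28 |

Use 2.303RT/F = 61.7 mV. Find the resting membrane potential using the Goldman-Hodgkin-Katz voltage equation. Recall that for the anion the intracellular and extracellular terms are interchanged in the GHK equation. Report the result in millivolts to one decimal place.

-59.9 mV

Vm = 61.7 · log₁₀[(Σ P·[cation]ₒ + Σ P·[anion]ᵢ) / (Σ P·[cation]ᵢ + Σ P·[anion]ₒ)]
Numerator = 1×5.35 + 0.016×116 + 0.28×32.7 = 16.36
Denominator = 1×122 + 0.016×9.53 + 0.28×111 = 153.2
Vm = 61.7 · log₁₀(0.10678) = 61.7 × (-0.9715) = -59.94 mV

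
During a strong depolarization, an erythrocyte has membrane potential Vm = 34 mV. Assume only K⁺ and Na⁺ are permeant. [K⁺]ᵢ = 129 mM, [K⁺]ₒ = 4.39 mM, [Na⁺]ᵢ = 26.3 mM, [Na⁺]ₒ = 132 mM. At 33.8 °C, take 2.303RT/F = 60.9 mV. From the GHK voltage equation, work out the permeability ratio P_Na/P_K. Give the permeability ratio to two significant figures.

Let α = P_Na/P_K. GHK: Vm = 60.9·log₁₀[(Kₒ + α·Naₒ)/(Kᵢ + α·Naᵢ)].
10^(Vm/60.9) = 10^(34.0/60.9) = 3.6165
So 3.6165·(Kᵢ + α·Naᵢ) = Kₒ + α·Naₒ → α = (3.6165·129.0 − 4.39) / (132.0 − 3.6165·26.3)
α = (466.5 − 4.39) / (132.0 − 95.11) = 462.1/36.89 = 12.53

13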